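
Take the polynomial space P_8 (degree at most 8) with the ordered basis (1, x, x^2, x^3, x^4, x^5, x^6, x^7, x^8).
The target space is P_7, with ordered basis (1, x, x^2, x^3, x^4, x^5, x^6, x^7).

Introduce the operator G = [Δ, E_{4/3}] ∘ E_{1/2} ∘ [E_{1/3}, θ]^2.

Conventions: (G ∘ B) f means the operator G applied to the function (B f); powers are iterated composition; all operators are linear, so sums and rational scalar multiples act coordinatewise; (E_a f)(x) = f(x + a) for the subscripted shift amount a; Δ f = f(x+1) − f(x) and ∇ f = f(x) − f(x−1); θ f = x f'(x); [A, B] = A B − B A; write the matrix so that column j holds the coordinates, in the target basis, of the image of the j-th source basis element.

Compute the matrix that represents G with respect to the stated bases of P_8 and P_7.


image of 1: 0
image of x: 0
image of x^2: 0
image of x^3: 0
image of x^4: 0
image of x^5: 0
image of x^6: 0
image of x^7: 0
image of x^8: 0
each image's coordinates form column j of the matrix

the matrix is [[0, 0, 0, 0, 0, 0, 0, 0, 0]; [0, 0, 0, 0, 0, 0, 0, 0, 0]; [0, 0, 0, 0, 0, 0, 0, 0, 0]; [0, 0, 0, 0, 0, 0, 0, 0, 0]; [0, 0, 0, 0, 0, 0, 0, 0, 0]; [0, 0, 0, 0, 0, 0, 0, 0, 0]; [0, 0, 0, 0, 0, 0, 0, 0, 0]; [0, 0, 0, 0, 0, 0, 0, 0, 0]] (rows listed top to bottom)


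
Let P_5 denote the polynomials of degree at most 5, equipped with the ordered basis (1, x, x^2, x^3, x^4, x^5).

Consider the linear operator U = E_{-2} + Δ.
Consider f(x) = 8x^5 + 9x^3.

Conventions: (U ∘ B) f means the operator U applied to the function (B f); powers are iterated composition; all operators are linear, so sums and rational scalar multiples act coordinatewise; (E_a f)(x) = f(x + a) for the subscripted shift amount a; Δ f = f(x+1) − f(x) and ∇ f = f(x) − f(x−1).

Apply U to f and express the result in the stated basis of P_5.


the result is g(x) = 8x^5 - 40x^4 + 409x^3 - 587x^2 + 815x - 311

E_{-2} f = 8x^5 - 80x^4 + 329x^3 - 694x^2 + 748x - 328
Δ f = 40x^4 + 80x^3 + 107x^2 + 67x + 17
(E_{-2} + Δ) f = 8x^5 - 40x^4 + 409x^3 - 587x^2 + 815x - 311


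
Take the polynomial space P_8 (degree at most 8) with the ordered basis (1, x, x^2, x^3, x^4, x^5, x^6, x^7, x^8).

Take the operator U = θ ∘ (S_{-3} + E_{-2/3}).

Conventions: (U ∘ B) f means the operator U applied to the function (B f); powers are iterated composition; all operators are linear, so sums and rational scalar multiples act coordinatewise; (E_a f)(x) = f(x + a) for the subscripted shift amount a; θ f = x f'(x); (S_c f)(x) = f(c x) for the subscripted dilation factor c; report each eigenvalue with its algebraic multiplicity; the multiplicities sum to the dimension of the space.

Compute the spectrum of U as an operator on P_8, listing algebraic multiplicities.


λ = -15302 (multiplicity 1), λ = -1210 (multiplicity 1), λ = -78 (multiplicity 1), λ = -2 (multiplicity 1), λ = 0 (multiplicity 1), λ = 20 (multiplicity 1), λ = 328 (multiplicity 1), λ = 4380 (multiplicity 1), λ = 52496 (multiplicity 1)

image of 1: 0
image of x: -2x
image of x^2: 20x^2 - (4/3)x
image of x^3: -78x^3 - 4x^2 + (4/3)x
image of x^4: 328x^4 - 8x^3 + (16/3)x^2 - (32/27)x
image of x^5: -1210x^5 - (40/3)x^4 + (40/3)x^3 - (160/27)x^2 + (80/81)x
image of x^6: 4380x^6 - 20x^5 + (80/3)x^4 - (160/9)x^3 + (160/27)x^2 - (64/81)x
image of x^7: -15302x^7 - 28x^6 + (140/3)x^5 - (1120/27)x^4 + (560/27)x^3 - (448/81)x^2 + (448/729)x
image of x^8: 52496x^8 - (112/3)x^7 + (224/3)x^6 - (2240/27)x^5 + (4480/81)x^4 - (1792/81)x^3 + (3584/729)x^2 - (1024/2187)x
the matrix is upper triangular; its diagonal is (0, -2, 20, -78, 328, -1210, 4380, -15302, 52496)
for a triangular matrix the eigenvalues are the diagonal entries, with algebraic multiplicity their repetition count


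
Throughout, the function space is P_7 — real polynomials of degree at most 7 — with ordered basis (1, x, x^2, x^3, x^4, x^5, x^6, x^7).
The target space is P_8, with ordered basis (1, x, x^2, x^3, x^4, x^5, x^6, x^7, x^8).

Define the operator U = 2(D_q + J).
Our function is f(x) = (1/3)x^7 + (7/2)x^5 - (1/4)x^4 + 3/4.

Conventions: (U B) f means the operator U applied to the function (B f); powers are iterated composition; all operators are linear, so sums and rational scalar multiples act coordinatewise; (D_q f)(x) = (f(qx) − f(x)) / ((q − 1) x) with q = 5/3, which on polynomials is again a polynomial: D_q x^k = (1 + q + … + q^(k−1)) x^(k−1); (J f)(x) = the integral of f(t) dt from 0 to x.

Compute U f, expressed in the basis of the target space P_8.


g(x) = (1/12)x^8 + (156979/4374)x^6 - (1/10)x^5 + (10087/81)x^4 - (136/27)x^3 + (3/2)x

D_q f = (37969/2187)x^6 + (10087/162)x^4 - (68/27)x^3
J f = (1/24)x^8 + (7/12)x^6 - (1/20)x^5 + (3/4)x
(D_q + J) f = (1/24)x^8 + (156979/8748)x^6 - (1/20)x^5 + (10087/162)x^4 - (68/27)x^3 + (3/4)x
(2(D_q + J)) f = (1/12)x^8 + (156979/4374)x^6 - (1/10)x^5 + (10087/81)x^4 - (136/27)x^3 + (3/2)x


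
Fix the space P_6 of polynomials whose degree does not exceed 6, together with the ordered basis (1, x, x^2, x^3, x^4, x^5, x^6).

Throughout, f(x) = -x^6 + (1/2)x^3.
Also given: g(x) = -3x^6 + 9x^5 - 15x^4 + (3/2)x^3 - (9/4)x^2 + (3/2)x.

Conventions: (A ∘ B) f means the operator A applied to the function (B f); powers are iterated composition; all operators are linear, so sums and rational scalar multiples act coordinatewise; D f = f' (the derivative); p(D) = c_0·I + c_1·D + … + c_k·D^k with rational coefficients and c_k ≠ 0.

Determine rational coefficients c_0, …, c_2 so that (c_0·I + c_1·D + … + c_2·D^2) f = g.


p(D) = 3·I − (3/2)·D + (1/2)·D^2, i.e. c_0 = 3, c_1 = -3/2, c_2 = 1/2

D^0 f = -x^6 + (1/2)x^3
D^1 f = -6x^5 + (3/2)x^2
D^2 f = -30x^4 + 3x
matching coefficients of g against c_0 f + c_1 Df + … from the top degree down determines the c_i
solution: c_0 = 3, c_1 = -3/2, c_2 = 1/2


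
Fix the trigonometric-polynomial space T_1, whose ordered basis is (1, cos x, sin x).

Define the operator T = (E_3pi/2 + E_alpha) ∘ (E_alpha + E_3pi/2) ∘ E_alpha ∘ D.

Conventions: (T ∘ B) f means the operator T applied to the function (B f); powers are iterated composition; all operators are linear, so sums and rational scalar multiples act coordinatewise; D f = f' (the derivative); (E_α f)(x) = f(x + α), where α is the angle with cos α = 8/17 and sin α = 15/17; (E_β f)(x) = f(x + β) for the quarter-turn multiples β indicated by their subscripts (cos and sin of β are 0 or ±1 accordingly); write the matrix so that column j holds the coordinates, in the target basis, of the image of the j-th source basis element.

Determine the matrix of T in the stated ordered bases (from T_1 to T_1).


the matrix is [[0, 0, 0]; [0, -644/4913, 960/4913]; [0, -960/4913, -644/4913]] (rows listed top to bottom)

image of 1: 0
image of cos x: -(644/4913)cos x - (960/4913)sin x
image of sin x: (960/4913)cos x - (644/4913)sin x
each image's coordinates form column j of the matrix


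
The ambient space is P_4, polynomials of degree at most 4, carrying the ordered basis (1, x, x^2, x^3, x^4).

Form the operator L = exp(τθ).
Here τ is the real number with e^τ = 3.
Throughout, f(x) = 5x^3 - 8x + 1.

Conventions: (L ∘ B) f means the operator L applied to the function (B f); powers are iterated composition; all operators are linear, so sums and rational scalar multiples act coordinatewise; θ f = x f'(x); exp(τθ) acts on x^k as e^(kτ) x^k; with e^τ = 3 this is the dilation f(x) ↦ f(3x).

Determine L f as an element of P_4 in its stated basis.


the result is g(x) = 135x^3 - 24x + 1

exp(τθ) x^k = e^(kτ) x^k; with e^τ = 3 this sends x^k to 3^k x^k
x ↦ 3 x
x^3 ↦ 27 x^3
applying this coordinatewise to f: exp(τθ) f = 135x^3 - 24x + 1


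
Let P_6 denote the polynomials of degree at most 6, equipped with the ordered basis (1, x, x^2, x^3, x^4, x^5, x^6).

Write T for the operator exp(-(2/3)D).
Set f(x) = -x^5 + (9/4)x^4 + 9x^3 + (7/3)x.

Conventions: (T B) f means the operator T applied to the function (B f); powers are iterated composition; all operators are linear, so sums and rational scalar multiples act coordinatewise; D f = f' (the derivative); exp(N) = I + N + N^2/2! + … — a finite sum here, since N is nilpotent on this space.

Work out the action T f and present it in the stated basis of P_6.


order-1 term: (10/3)x^4 - 6x^3 - 18x^2 - 14/9
order-2 term: -(40/9)x^3 + 6x^2 + 12x
order-3 term: (80/27)x^2 - (8/3)x - 8/3
order-4 term: -(80/81)x + 4/9
order-5 term: 32/243
the series for exp(-(2/3)D) f terminates at order 5
exp(-(2/3)D) f = -x^5 + (67/12)x^4 - (13/9)x^3 - (244/27)x^2 + (865/81)x - 886/243

g(x) = -x^5 + (67/12)x^4 - (13/9)x^3 - (244/27)x^2 + (865/81)x - 886/243


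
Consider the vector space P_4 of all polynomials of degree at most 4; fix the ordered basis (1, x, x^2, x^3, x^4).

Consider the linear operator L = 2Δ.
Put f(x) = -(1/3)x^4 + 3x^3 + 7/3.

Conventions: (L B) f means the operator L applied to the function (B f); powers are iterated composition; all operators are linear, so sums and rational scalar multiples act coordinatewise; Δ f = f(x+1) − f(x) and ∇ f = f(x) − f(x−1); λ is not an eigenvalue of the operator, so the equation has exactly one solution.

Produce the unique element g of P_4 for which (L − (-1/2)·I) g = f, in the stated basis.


the image equals g(x) = -(2/3)x^4 + (50/3)x^3 - 184x^2 + (3848/3)x - 4454

write g with unknown coordinates in the stated basis and equate coefficients in (L − (-1/2)·I) g = f
solving from the highest basis element down gives g = -(2/3)x^4 + (50/3)x^3 - 184x^2 + (3848/3)x - 4454
check: L g = -(16/3)x^3 + 92x^2 - (1924/3)x + 6688/3
so L g − (-1/2)·g = -(1/3)x^4 + 3x^3 + 7/3 = f ✓


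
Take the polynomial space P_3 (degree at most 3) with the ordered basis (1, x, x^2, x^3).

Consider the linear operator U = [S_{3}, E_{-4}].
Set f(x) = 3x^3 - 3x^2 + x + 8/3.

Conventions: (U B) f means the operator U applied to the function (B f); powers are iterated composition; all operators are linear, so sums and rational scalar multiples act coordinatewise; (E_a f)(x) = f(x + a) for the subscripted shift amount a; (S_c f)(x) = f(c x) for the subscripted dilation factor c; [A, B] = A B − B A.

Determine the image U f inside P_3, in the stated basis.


g(x) = 648x^2 - 3600x + 5384

E_{-4} f = 3x^3 - 39x^2 + 169x - 724/3
S_{3} E_{-4} f = 81x^3 - 351x^2 + 507x - 724/3
S_{3} f = 81x^3 - 27x^2 + 3x + 8/3
E_{-4} S_{3} f = 81x^3 - 999x^2 + 4107x - 16876/3
[S_{3}, E_{-4}] f = 648x^2 - 3600x + 5384


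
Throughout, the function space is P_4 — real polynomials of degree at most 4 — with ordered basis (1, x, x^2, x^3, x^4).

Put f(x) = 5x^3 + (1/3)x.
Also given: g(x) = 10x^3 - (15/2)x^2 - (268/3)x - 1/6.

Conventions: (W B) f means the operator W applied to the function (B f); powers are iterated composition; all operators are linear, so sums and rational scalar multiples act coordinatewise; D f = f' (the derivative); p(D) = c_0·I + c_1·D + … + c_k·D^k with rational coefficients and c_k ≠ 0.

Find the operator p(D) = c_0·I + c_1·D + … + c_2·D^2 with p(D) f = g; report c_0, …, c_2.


D^0 f = 5x^3 + (1/3)x
D^1 f = 15x^2 + 1/3
D^2 f = 30x
matching coefficients of g against c_0 f + c_1 Df + … from the top degree down determines the c_i
solution: c_0 = 2, c_1 = -1/2, c_2 = -3

c_0 = 2, c_1 = -1/2, c_2 = -3


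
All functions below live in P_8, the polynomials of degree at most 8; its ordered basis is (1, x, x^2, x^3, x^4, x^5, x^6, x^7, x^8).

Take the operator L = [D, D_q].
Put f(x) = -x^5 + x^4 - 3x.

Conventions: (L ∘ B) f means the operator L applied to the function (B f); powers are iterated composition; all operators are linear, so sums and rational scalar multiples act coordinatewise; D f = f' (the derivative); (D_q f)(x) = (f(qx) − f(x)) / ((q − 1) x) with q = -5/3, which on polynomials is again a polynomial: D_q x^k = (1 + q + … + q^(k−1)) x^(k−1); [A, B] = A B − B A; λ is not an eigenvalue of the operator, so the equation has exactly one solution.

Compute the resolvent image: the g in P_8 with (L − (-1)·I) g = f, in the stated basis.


write g with unknown coordinates in the stated basis and equate coefficients in (L − (-1)·I) g = f
solving from the highest basis element down gives g = -x^5 + x^4 + (2704/81)x^3 + 16x^2 - (153611/729)x + 128/3
check: L g = -(2704/81)x^3 - 16x^2 + (151424/729)x - 128/3
so L g − (-1)·g = -x^5 + x^4 - 3x = f ✓

g(x) = -x^5 + x^4 + (2704/81)x^3 + 16x^2 - (153611/729)x + 128/3


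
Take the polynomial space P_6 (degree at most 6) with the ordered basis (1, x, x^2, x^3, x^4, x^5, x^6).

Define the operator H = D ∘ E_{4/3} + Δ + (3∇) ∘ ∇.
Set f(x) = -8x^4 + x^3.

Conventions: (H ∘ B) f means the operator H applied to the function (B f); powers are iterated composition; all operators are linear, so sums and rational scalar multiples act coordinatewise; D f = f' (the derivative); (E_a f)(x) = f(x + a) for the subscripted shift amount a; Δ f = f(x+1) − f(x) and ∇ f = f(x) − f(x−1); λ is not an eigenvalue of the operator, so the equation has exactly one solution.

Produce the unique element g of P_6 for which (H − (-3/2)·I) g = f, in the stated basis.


the image equals g(x) = -(16/3)x^4 + (262/9)x^3 + (808/9)x^2 - (26140/27)x + 273452/243

write g with unknown coordinates in the stated basis and equate coefficients in (H − (-3/2)·I) g = f
solving from the highest basis element down gives g = -(16/3)x^4 + (262/9)x^3 + (808/9)x^2 - (26140/27)x + 273452/243
check: H g = -(128/3)x^3 - (404/3)x^2 + (13070/9)x - 136726/81
so H g − (-3/2)·g = -8x^4 + x^3 = f ✓


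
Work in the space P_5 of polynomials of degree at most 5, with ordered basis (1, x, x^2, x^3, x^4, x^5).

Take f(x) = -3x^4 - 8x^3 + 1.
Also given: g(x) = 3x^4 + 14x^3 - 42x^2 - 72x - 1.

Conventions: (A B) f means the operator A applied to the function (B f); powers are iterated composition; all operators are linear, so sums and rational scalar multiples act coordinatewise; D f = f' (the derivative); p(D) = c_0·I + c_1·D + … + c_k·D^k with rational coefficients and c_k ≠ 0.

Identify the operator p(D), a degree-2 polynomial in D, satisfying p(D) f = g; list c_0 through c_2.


D^0 f = -3x^4 - 8x^3 + 1
D^1 f = -12x^3 - 24x^2
D^2 f = -36x^2 - 48x
matching coefficients of g against c_0 f + c_1 Df + … from the top degree down determines the c_i
solution: c_0 = -1, c_1 = -1/2, c_2 = 3/2

c_0 = -1, c_1 = -1/2, c_2 = 3/2


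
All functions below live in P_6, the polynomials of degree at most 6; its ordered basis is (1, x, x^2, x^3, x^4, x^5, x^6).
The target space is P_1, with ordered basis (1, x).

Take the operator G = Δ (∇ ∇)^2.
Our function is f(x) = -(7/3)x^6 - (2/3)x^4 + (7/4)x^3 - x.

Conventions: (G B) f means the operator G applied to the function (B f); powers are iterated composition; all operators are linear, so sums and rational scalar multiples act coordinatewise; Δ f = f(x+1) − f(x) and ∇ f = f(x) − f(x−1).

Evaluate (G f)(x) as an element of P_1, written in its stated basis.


the image equals g(x) = -1680x + 2520

∇ f = -14x^5 + 35x^4 - (148/3)x^3 + (177/4)x^2 - (263/12)x + 15/4
∇ ∇ f = -70x^4 + 280x^3 - 498x^2 + (893/2)x - 329/2
∇ (∇ ∇) f = -280x^3 + 1260x^2 - 2116x + 2589/2
∇ ∇ (∇ ∇) f = -840x^2 + 3360x - 3656
Δ (∇ ∇)^2 f = -1680x + 2520


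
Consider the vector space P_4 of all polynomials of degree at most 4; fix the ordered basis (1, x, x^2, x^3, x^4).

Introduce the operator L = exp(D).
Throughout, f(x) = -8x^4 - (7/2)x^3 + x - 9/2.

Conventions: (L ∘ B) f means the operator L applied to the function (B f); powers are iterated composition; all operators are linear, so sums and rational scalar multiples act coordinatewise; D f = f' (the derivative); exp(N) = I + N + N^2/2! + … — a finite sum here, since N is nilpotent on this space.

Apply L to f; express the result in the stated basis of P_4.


the result is g(x) = -8x^4 - (71/2)x^3 - (117/2)x^2 - (83/2)x - 15

order-1 term: -32x^3 - (21/2)x^2 + 1
order-2 term: -48x^2 - (21/2)x
order-3 term: -32x - 7/2
order-4 term: -8
the series for exp(D) f terminates at order 4
exp(D) f = -8x^4 - (71/2)x^3 - (117/2)x^2 - (83/2)x - 15


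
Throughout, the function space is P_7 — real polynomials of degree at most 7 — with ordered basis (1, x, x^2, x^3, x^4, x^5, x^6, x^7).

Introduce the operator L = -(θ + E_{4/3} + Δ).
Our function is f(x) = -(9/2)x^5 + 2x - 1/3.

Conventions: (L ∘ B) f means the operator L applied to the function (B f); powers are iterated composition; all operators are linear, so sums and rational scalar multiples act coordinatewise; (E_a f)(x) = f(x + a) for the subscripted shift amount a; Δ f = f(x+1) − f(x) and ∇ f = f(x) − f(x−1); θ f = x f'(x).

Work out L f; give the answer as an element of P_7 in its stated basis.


the result is g(x) = 27x^5 + (105/2)x^4 + 125x^3 + (455/3)x^2 + (1613/18)x + 1033/54

θ f = -(45/2)x^5 + 2x
E_{4/3} f = -(9/2)x^5 - 30x^4 - 80x^3 - (320/3)x^2 - (622/9)x - 449/27
Δ f = -(45/2)x^4 - 45x^3 - 45x^2 - (45/2)x - 5/2
(θ + E_{4/3} + Δ) f = -27x^5 - (105/2)x^4 - 125x^3 - (455/3)x^2 - (1613/18)x - 1033/54
(-(θ + E_{4/3} + Δ)) f = 27x^5 + (105/2)x^4 + 125x^3 + (455/3)x^2 + (1613/18)x + 1033/54


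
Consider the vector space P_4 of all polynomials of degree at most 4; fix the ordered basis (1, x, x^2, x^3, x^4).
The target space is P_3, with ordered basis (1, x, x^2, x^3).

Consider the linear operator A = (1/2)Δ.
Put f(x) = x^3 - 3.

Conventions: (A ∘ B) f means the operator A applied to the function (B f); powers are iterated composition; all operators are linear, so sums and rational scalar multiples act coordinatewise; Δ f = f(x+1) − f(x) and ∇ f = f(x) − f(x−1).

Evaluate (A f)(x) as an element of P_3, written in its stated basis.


the image equals g(x) = (3/2)x^2 + (3/2)x + 1/2

Δ f = 3x^2 + 3x + 1
((1/2)Δ) f = (3/2)x^2 + (3/2)x + 1/2


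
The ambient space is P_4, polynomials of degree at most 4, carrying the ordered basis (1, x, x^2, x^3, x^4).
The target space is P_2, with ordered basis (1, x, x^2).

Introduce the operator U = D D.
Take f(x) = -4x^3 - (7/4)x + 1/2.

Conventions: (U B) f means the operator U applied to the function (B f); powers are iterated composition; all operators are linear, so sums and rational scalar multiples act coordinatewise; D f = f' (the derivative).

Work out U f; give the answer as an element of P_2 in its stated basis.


D f = -12x^2 - 7/4
D D f = -24x

the image equals g(x) = -24x


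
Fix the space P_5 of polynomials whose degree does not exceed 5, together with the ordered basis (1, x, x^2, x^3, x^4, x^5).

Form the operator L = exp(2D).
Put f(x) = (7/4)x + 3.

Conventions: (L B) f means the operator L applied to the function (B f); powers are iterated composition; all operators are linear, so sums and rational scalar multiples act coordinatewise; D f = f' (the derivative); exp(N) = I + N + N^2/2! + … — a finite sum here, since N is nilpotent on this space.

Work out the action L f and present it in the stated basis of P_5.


the result is g(x) = (7/4)x + 13/2

order-1 term: 7/2
the series for exp(2D) f terminates at order 1
exp(2D) f = (7/4)x + 13/2


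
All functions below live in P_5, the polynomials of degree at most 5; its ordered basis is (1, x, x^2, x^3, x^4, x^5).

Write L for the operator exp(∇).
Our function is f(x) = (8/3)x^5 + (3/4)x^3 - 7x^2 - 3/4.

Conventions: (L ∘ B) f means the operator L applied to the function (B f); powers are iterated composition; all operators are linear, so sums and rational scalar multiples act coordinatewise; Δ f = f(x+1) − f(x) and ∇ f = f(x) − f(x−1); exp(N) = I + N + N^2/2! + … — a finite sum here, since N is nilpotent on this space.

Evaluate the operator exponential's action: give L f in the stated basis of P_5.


order-1 term: (40/3)x^4 - (80/3)x^3 + (347/12)x^2 - (355/12)x + 125/12
order-2 term: (80/3)x^3 - 80x^2 + (1147/12)x - 197/4
order-3 term: (80/3)x^2 - 80x + 809/12
order-4 term: (40/3)x - 80/3
order-5 term: 8/3
the series for exp(∇) f terminates at order 5
exp(∇) f = (8/3)x^5 + (40/3)x^4 + (3/4)x^3 - (377/12)x^2 - (2/3)x + 23/6

g(x) = (8/3)x^5 + (40/3)x^4 + (3/4)x^3 - (377/12)x^2 - (2/3)x + 23/6


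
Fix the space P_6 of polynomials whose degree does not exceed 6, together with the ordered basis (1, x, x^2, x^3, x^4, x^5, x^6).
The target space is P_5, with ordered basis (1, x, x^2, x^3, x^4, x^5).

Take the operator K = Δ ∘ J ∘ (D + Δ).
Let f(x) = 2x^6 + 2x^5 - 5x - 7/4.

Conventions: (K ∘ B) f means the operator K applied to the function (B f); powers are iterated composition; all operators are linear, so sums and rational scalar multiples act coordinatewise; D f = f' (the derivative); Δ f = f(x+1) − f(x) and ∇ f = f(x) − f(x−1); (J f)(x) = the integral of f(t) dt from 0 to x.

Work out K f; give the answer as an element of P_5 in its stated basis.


D f = 12x^5 + 10x^4 - 5
Δ f = 12x^5 + 40x^4 + 60x^3 + 50x^2 + 22x - 1
(D + Δ) f = 24x^5 + 50x^4 + 60x^3 + 50x^2 + 22x - 6
J (D + Δ) f = 4x^6 + 10x^5 + 15x^4 + (50/3)x^3 + 11x^2 - 6x
Δ J (D + Δ) f = 24x^5 + 110x^4 + 240x^3 + 300x^2 + 206x + 152/3

g(x) = 24x^5 + 110x^4 + 240x^3 + 300x^2 + 206x + 152/3


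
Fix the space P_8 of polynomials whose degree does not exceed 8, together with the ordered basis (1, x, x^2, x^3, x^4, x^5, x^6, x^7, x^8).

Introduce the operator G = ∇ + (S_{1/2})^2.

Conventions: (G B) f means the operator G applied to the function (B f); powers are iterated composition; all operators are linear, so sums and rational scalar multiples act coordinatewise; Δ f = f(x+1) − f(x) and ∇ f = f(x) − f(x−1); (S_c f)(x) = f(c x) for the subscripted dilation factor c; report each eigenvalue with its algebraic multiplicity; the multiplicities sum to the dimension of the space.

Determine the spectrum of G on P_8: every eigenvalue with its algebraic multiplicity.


λ = 1/65536 (multiplicity 1), λ = 1/16384 (multiplicity 1), λ = 1/4096 (multiplicity 1), λ = 1/1024 (multiplicity 1), λ = 1/256 (multiplicity 1), λ = 1/64 (multiplicity 1), λ = 1/16 (multiplicity 1), λ = 1/4 (multiplicity 1), λ = 1 (multiplicity 1)

image of 1: 1
image of x: (1/4)x + 1
image of x^2: (1/16)x^2 + 2x - 1
image of x^3: (1/64)x^3 + 3x^2 - 3x + 1
image of x^4: (1/256)x^4 + 4x^3 - 6x^2 + 4x - 1
image of x^5: (1/1024)x^5 + 5x^4 - 10x^3 + 10x^2 - 5x + 1
image of x^6: (1/4096)x^6 + 6x^5 - 15x^4 + 20x^3 - 15x^2 + 6x - 1
image of x^7: (1/16384)x^7 + 7x^6 - 21x^5 + 35x^4 - 35x^3 + 21x^2 - 7x + 1
image of x^8: (1/65536)x^8 + 8x^7 - 28x^6 + 56x^5 - 70x^4 + 56x^3 - 28x^2 + 8x - 1
the matrix is upper triangular; its diagonal is (1, 1/4, 1/16, 1/64, 1/256, 1/1024, 1/4096, 1/16384, 1/65536)
for a triangular matrix the eigenvalues are the diagonal entries, with algebraic multiplicity their repetition count


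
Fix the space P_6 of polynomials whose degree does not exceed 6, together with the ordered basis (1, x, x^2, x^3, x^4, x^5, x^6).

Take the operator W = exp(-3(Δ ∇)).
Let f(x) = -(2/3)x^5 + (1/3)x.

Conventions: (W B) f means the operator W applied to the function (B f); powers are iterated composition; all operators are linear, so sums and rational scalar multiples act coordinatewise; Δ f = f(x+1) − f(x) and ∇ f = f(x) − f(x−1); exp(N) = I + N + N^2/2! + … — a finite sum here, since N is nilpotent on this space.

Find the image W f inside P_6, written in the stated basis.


order-1 term: 40x^3 + 20x
order-2 term: -360x
the series for exp(-3(Δ ∇)) f terminates at order 2
exp(-3(Δ ∇)) f = -(2/3)x^5 + 40x^3 - (1019/3)x

the image equals g(x) = -(2/3)x^5 + 40x^3 - (1019/3)x


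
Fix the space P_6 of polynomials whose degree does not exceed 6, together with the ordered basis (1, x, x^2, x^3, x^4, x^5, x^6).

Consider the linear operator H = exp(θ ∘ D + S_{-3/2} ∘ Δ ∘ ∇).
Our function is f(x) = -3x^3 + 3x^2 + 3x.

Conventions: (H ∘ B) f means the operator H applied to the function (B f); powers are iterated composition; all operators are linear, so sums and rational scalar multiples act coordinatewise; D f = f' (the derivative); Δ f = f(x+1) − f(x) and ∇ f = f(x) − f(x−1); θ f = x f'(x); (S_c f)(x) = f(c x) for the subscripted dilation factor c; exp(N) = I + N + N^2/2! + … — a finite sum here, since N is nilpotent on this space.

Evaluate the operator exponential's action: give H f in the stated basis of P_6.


order-1 term: -18x^2 + 33x + 6
order-2 term: -18x - 18
the series for exp(θ ∘ D + S_{-3/2} ∘ Δ ∘ ∇) f terminates at order 2
exp(θ ∘ D + S_{-3/2} ∘ Δ ∘ ∇) f = -3x^3 - 15x^2 + 18x - 12

the image equals g(x) = -3x^3 - 15x^2 + 18x - 12


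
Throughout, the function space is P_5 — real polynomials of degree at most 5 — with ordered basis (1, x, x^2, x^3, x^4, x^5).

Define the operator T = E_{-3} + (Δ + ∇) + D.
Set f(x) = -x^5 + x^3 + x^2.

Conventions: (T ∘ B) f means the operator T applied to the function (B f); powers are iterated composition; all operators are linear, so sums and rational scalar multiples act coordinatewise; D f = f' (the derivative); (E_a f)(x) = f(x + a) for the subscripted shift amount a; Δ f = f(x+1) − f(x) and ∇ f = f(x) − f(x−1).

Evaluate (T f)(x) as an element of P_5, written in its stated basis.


the image equals g(x) = -x^5 - 89x^3 + 251x^2 - 378x + 225

E_{-3} f = -x^5 + 15x^4 - 89x^3 + 262x^2 - 384x + 225
Δ f = -5x^4 - 10x^3 - 7x^2 + 1
∇ f = -5x^4 + 10x^3 - 7x^2 + 4x - 1
(Δ + ∇) f = -10x^4 - 14x^2 + 4x
D f = -5x^4 + 3x^2 + 2x
(E_{-3} + (Δ + ∇) + D) f = -x^5 - 89x^3 + 251x^2 - 378x + 225


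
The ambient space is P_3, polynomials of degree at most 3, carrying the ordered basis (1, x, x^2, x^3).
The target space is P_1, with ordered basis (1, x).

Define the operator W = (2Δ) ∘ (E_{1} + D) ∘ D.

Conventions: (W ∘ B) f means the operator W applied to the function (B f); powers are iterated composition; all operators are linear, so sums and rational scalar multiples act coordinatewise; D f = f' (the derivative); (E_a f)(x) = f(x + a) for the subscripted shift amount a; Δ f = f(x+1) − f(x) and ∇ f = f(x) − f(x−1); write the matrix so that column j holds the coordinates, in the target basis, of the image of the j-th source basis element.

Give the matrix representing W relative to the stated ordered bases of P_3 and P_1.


the matrix is [[0, 0, 4, 30]; [0, 0, 0, 12]] (rows listed top to bottom)

image of 1: 0
image of x: 0
image of x^2: 4
image of x^3: 12x + 30
each image's coordinates form column j of the matrix


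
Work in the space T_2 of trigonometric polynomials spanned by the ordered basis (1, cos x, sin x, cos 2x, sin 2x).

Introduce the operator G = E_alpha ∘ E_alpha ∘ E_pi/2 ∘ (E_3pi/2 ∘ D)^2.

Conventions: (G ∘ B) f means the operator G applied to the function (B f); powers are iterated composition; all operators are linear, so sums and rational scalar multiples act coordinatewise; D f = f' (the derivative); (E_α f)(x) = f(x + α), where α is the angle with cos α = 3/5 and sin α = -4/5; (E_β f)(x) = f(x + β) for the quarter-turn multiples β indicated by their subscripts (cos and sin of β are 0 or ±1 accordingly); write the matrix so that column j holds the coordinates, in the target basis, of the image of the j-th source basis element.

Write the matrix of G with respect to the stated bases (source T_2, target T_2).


image of 1: 0
image of cos x: (24/25)cos x + (7/25)sin x
image of sin x: -(7/25)cos x + (24/25)sin x
image of cos 2x: -(2108/625)cos 2x - (1344/625)sin 2x
image of sin 2x: (1344/625)cos 2x - (2108/625)sin 2x
each image's coordinates form column j of the matrix

the matrix is [[0, 0, 0, 0, 0]; [0, 24/25, -7/25, 0, 0]; [0, 7/25, 24/25, 0, 0]; [0, 0, 0, -2108/625, 1344/625]; [0, 0, 0, -1344/625, -2108/625]] (rows listed top to bottom)


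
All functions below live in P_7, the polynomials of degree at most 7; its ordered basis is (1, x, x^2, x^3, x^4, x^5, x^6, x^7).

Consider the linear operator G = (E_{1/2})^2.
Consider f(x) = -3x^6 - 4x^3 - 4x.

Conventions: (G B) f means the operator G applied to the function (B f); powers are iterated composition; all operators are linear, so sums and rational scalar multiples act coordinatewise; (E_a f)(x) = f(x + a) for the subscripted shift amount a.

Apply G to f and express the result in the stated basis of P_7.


E_{1/2} f = -3x^6 - 9x^5 - (45/4)x^4 - (23/2)x^3 - (141/16)x^2 - (121/16)x - 163/64
E_{1/2} E_{1/2} f = -3x^6 - 18x^5 - 45x^4 - 64x^3 - 57x^2 - 34x - 11

g(x) = -3x^6 - 18x^5 - 45x^4 - 64x^3 - 57x^2 - 34x - 11


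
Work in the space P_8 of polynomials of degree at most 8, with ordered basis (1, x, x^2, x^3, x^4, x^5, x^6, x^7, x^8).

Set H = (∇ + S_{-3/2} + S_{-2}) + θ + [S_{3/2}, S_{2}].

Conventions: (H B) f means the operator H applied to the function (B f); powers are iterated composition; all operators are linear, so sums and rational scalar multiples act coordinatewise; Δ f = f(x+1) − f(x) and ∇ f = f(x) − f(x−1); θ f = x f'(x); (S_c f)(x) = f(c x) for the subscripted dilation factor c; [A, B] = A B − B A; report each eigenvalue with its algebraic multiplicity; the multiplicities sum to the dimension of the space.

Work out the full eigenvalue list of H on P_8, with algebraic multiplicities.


λ = -17675/128 (multiplicity 1), λ = -1107/32 (multiplicity 1), λ = -67/8 (multiplicity 1), λ = -5/2 (multiplicity 1), λ = 2 (multiplicity 1), λ = 33/4 (multiplicity 1), λ = 401/16 (multiplicity 1), λ = 5209/64 (multiplicity 1), λ = 74145/256 (multiplicity 1)

image of 1: 2
image of x: -(5/2)x + 1
image of x^2: (33/4)x^2 + 2x - 1
image of x^3: -(67/8)x^3 + 3x^2 - 3x + 1
image of x^4: (401/16)x^4 + 4x^3 - 6x^2 + 4x - 1
image of x^5: -(1107/32)x^5 + 5x^4 - 10x^3 + 10x^2 - 5x + 1
image of x^6: (5209/64)x^6 + 6x^5 - 15x^4 + 20x^3 - 15x^2 + 6x - 1
image of x^7: -(17675/128)x^7 + 7x^6 - 21x^5 + 35x^4 - 35x^3 + 21x^2 - 7x + 1
image of x^8: (74145/256)x^8 + 8x^7 - 28x^6 + 56x^5 - 70x^4 + 56x^3 - 28x^2 + 8x - 1
the matrix is upper triangular; its diagonal is (2, -5/2, 33/4, -67/8, 401/16, -1107/32, 5209/64, -17675/128, 74145/256)
for a triangular matrix the eigenvalues are the diagonal entries, with algebraic multiplicity their repetition count


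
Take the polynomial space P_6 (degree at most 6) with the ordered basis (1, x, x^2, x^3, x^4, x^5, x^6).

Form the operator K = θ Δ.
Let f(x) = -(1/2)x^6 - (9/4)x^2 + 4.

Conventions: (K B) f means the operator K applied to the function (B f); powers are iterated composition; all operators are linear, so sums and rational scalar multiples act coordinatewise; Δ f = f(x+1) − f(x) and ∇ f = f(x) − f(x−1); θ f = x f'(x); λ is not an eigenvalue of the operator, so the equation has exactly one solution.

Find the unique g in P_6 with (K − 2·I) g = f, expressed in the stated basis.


g(x) = (1/4)x^6 + (15/4)x^5 + 45x^4 + (1335/4)x^3 + (10509/8)x^2 + (15315/8)x - 2

write g with unknown coordinates in the stated basis and equate coefficients in (K − 2·I) g = f
solving from the highest basis element down gives g = (1/4)x^6 + (15/4)x^5 + 45x^4 + (1335/4)x^3 + (10509/8)x^2 + (15315/8)x - 2
check: K g = (15/2)x^5 + 90x^4 + (1335/2)x^3 + 2625x^2 + (15315/4)x
so K g − 2·g = -(1/2)x^6 - (9/4)x^2 + 4 = f ✓


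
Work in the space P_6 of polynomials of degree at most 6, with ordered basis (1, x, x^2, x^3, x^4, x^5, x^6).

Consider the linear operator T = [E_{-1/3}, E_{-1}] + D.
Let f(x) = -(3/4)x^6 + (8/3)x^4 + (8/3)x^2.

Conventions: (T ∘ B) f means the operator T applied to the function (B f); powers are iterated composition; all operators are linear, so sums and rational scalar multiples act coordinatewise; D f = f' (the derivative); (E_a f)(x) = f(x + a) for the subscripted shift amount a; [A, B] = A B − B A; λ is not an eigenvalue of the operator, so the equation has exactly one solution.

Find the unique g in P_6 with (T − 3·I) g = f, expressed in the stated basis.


write g with unknown coordinates in the stated basis and equate coefficients in (T − 3·I) g = f
solving from the highest basis element down gives g = (1/4)x^6 + (1/2)x^5 - (1/18)x^4 - (2/27)x^3 - (26/27)x^2 - (52/81)x - 52/243
check: T g = (3/2)x^5 + (5/2)x^4 - (2/9)x^3 - (2/9)x^2 - (52/27)x - 52/81
so T g − 3·g = -(3/4)x^6 + (8/3)x^4 + (8/3)x^2 = f ✓

the result is g(x) = (1/4)x^6 + (1/2)x^5 - (1/18)x^4 - (2/27)x^3 - (26/27)x^2 - (52/81)x - 52/243


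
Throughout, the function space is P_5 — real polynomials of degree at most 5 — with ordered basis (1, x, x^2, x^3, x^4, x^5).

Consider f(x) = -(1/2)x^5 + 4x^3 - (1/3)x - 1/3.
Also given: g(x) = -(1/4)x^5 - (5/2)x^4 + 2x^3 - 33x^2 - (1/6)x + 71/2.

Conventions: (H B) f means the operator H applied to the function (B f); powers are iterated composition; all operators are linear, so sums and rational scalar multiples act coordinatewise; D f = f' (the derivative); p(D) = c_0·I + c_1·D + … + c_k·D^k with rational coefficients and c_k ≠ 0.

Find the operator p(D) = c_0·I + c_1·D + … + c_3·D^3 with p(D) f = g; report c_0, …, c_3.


D^0 f = -(1/2)x^5 + 4x^3 - (1/3)x - 1/3
D^1 f = -(5/2)x^4 + 12x^2 - 1/3
D^2 f = -10x^3 + 24x
D^3 f = -30x^2 + 24
matching coefficients of g against c_0 f + c_1 Df + … from the top degree down determines the c_i
solution: c_0 = 1/2, c_1 = 1, c_2 = 0, c_3 = 3/2

p(D) = (1/2)·I + D + (3/2)·D^3, i.e. c_0 = 1/2, c_1 = 1, c_2 = 0, c_3 = 3/2


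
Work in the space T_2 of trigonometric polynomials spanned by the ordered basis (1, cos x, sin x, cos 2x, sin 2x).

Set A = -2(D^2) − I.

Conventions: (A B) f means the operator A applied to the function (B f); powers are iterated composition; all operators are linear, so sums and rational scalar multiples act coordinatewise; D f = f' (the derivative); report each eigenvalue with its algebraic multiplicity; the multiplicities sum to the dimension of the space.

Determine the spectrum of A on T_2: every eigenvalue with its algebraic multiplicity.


λ = -1 (multiplicity 1), λ = 1 (multiplicity 2), λ = 7 (multiplicity 2)

image of 1: -1
image of cos x: cos x
image of sin x: sin x
image of cos 2x: 7cos 2x
image of sin 2x: 7sin 2x
the matrix is diagonal; its diagonal is (-1, 1, 1, 7, 7)
for a triangular matrix the eigenvalues are the diagonal entries, with algebraic multiplicity their repetition count


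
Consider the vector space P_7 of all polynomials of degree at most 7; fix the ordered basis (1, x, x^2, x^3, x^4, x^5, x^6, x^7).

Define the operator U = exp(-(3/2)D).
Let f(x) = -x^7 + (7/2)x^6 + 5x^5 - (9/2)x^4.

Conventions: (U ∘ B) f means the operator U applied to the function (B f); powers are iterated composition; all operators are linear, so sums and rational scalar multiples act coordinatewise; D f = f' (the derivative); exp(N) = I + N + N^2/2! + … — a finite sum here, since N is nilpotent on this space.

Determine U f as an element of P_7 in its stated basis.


the image equals g(x) = -x^7 + 14x^6 - (295/4)x^5 + (777/4)x^4 - (4383/16)x^3 + (783/4)x^2 - (3321/64)x - 243/64

order-1 term: (21/2)x^6 - (63/2)x^5 - (75/2)x^4 + 27x^3
order-2 term: -(189/4)x^5 + (945/8)x^4 + (225/2)x^3 - (243/4)x^2
order-3 term: (945/8)x^4 - (945/4)x^3 - (675/4)x^2 + (243/4)x
order-4 term: -(2835/16)x^3 + (8505/32)x^2 + (2025/16)x - 729/32
order-5 term: (5103/32)x^2 - (5103/32)x - 1215/32
order-6 term: -(5103/64)x + 5103/128
order-7 term: 2187/128
the series for exp(-(3/2)D) f terminates at order 7
exp(-(3/2)D) f = -x^7 + 14x^6 - (295/4)x^5 + (777/4)x^4 - (4383/16)x^3 + (783/4)x^2 - (3321/64)x - 243/64


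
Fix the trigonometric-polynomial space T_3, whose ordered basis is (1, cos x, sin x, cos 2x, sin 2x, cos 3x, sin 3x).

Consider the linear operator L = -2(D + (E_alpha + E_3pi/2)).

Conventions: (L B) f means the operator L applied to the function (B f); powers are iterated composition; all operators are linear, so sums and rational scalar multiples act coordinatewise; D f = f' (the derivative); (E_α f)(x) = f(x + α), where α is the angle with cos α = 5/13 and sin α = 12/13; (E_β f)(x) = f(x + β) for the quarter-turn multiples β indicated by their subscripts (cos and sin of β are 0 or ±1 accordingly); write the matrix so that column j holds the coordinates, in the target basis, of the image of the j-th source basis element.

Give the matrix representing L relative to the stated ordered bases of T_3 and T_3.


the matrix is [[-4, 0, 0, 0, 0, 0, 0]; [0, -10/13, -24/13, 0, 0, 0, 0]; [0, 24/13, -10/13, 0, 0, 0, 0]; [0, 0, 0, 576/169, -916/169, 0, 0]; [0, 0, 0, 916/169, 576/169, 0, 0]; [0, 0, 0, 0, 0, 4070/2197, -15920/2197]; [0, 0, 0, 0, 0, 15920/2197, 4070/2197]] (rows listed top to bottom)

image of 1: -4
image of cos x: -(10/13)cos x + (24/13)sin x
image of sin x: -(24/13)cos x - (10/13)sin x
image of cos 2x: (576/169)cos 2x + (916/169)sin 2x
image of sin 2x: -(916/169)cos 2x + (576/169)sin 2x
image of cos 3x: (4070/2197)cos 3x + (15920/2197)sin 3x
image of sin 3x: -(15920/2197)cos 3x + (4070/2197)sin 3x
each image's coordinates form column j of the matrix


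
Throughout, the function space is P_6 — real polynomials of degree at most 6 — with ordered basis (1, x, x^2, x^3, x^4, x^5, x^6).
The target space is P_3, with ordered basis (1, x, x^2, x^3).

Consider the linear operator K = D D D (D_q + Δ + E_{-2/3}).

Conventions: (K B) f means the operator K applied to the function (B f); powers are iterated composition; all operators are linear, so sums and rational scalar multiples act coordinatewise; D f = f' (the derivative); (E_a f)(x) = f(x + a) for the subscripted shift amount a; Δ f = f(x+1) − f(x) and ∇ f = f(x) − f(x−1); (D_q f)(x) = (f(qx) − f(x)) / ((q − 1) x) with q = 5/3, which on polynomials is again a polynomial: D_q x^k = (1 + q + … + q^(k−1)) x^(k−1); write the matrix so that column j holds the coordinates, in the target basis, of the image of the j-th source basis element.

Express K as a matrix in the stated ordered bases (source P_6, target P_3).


the matrix is [[0, 0, 0, 6, 616/9, 260/3, 760/9]; [0, 0, 0, 0, 24, 12608/27, 520]; [0, 0, 0, 0, 0, 60, 158680/81]; [0, 0, 0, 0, 0, 0, 120]] (rows listed top to bottom)

image of 1: 0
image of x: 0
image of x^2: 0
image of x^3: 6
image of x^4: 24x + 616/9
image of x^5: 60x^2 + (12608/27)x + 260/3
image of x^6: 120x^3 + (158680/81)x^2 + 520x + 760/9
each image's coordinates form column j of the matrix


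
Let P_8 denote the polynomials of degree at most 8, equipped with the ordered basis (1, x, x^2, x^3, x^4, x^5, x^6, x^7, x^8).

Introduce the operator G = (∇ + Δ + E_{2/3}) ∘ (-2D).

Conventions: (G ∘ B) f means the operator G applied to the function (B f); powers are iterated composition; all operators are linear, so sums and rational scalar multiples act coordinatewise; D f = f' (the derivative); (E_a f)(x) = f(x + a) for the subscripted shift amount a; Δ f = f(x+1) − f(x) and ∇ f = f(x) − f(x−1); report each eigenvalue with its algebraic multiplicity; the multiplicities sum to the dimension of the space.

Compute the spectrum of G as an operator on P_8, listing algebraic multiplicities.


image of 1: 0
image of x: -2
image of x^2: -4x - 32/3
image of x^3: -6x^2 - 32x - 8/3
image of x^4: -8x^3 - 64x^2 - (32/3)x - 496/27
image of x^5: -10x^4 - (320/3)x^3 - (80/3)x^2 - (2480/27)x - 160/81
image of x^6: -12x^5 - 160x^4 - (160/3)x^3 - (2480/9)x^2 - (320/27)x - 2072/81
image of x^7: -14x^6 - 224x^5 - (280/3)x^4 - (17360/27)x^3 - (1120/27)x^2 - (14504/81)x - 896/729
image of x^8: -16x^7 - (896/3)x^6 - (448/3)x^5 - (34720/27)x^4 - (8960/81)x^3 - (58016/81)x^2 - (7168/729)x - 72032/2187
the matrix is upper triangular; its diagonal is (0, 0, 0, 0, 0, 0, 0, 0, 0)
for a triangular matrix the eigenvalues are the diagonal entries, with algebraic multiplicity their repetition count

λ = 0 (multiplicity 9)


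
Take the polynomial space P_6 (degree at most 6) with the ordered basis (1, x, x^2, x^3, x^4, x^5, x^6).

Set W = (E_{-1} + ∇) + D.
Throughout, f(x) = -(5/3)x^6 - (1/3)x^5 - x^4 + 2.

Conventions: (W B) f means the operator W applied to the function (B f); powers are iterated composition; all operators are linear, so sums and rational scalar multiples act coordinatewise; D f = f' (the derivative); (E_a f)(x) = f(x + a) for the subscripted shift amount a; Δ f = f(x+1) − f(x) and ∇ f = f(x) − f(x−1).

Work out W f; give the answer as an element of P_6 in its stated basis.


E_{-1} f = -(5/3)x^6 + (29/3)x^5 - (73/3)x^4 + 34x^3 - (83/3)x^2 + (37/3)x - 1/3
∇ f = -10x^5 + (70/3)x^4 - 34x^3 + (83/3)x^2 - (37/3)x + 7/3
(E_{-1} + ∇) f = -(5/3)x^6 - (1/3)x^5 - x^4 + 2
D f = -10x^5 - (5/3)x^4 - 4x^3
((E_{-1} + ∇) + D) f = -(5/3)x^6 - (31/3)x^5 - (8/3)x^4 - 4x^3 + 2

g(x) = -(5/3)x^6 - (31/3)x^5 - (8/3)x^4 - 4x^3 + 2
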